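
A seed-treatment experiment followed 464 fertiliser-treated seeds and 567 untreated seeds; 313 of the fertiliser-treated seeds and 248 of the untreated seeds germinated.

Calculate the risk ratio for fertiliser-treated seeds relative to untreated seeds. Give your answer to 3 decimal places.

risk, fertiliser-treated seeds = 313/464 = 0.6746
risk, untreated seeds = 248/567 = 0.4374
RR = 0.6746 / 0.4374 = 1.542

RR = 1.542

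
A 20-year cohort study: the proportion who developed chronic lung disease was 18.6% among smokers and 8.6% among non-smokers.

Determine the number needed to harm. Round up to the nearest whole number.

10

absolute risk difference = 0.100000
1 / 0.100000 = 10.000 → round up → 10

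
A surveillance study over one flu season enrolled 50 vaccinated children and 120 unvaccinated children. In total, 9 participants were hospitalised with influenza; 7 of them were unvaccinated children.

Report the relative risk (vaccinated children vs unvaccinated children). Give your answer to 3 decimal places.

RR = 0.686

vaccinated children with the outcome: 9 − 7 = 2
vaccinated children without the outcome: 50 − 2 = 48
unvaccinated children without the outcome: 120 − 7 = 113
risk, vaccinated children = 2/50 = 0.04000
risk, unvaccinated children = 7/120 = 0.05833
RR = 0.04000 / 0.05833 = 0.686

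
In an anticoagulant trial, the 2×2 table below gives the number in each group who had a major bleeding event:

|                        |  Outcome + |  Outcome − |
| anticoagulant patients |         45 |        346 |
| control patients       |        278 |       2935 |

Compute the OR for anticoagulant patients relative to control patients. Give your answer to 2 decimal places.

odds, anticoagulant patients = 45/346 = 0.1301
odds, control patients = 278/2935 = 0.0947
OR = 0.1301 / 0.0947 = 1.37

1.37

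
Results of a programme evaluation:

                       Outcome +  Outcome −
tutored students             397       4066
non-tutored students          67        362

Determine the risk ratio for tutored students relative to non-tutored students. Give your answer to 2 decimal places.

0.57

risk, tutored students = 397/4463 = 0.0890
risk, non-tutored students = 67/429 = 0.1562
RR = 0.0890 / 0.1562 = 0.57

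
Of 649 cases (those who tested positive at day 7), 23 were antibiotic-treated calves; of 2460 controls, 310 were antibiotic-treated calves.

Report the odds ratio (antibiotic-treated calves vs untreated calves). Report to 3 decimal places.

OR = 0.255

odds, antibiotic-treated calves = 23/310 = 0.0742
odds, untreated calves = 626/2150 = 0.2912
OR = 0.0742 / 0.2912 = 0.255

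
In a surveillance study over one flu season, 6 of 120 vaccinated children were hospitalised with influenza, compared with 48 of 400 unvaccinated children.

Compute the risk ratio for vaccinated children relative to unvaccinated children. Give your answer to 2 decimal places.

0.42

risk, vaccinated children = 6/120 = 0.0500
risk, unvaccinated children = 48/400 = 0.1200
RR = 0.0500 / 0.1200 = 0.42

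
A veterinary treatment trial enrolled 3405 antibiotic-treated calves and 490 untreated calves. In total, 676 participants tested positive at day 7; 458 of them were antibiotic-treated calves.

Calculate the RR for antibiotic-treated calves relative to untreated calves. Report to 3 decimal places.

0.302

antibiotic-treated calves without the outcome: 3405 − 458 = 2947
untreated calves with the outcome: 676 − 458 = 218
untreated calves without the outcome: 490 − 218 = 272
risk, antibiotic-treated calves = 458/3405 = 0.1345
risk, untreated calves = 218/490 = 0.4449
RR = 0.1345 / 0.4449 = 0.302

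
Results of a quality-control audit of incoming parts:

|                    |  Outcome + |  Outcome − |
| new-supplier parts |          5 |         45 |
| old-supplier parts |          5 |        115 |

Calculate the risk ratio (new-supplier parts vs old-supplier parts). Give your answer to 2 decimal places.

RR: 2.40

risk, new-supplier parts = 5/50 = 0.10000
risk, old-supplier parts = 5/120 = 0.04167
RR = 0.10000 / 0.04167 = 2.40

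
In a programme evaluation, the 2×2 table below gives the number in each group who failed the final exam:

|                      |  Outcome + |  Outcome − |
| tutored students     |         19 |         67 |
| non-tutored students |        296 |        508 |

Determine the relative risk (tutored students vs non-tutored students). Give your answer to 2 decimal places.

0.60

risk, tutored students = 19/86 = 0.2209
risk, non-tutored students = 296/804 = 0.3682
RR = 0.2209 / 0.3682 = 0.60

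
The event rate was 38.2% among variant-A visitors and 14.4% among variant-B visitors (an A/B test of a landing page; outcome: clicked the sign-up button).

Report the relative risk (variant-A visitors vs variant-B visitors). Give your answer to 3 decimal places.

RR = 0.3820 / 0.1440 = 2.653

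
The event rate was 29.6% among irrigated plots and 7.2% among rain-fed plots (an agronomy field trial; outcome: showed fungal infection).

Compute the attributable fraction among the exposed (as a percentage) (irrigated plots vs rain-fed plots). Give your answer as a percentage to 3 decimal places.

AR% = (0.2960 − 0.0720) / 0.2960 = 0.7568 → 75.676%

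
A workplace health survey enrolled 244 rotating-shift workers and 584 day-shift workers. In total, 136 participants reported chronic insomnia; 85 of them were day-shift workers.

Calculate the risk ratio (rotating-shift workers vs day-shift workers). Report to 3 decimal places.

1.436

rotating-shift workers with the outcome: 136 − 85 = 51
rotating-shift workers without the outcome: 244 − 51 = 193
day-shift workers without the outcome: 584 − 85 = 499
risk, rotating-shift workers = 51/244 = 0.2090
risk, day-shift workers = 85/584 = 0.1455
RR = 0.2090 / 0.1455 = 1.436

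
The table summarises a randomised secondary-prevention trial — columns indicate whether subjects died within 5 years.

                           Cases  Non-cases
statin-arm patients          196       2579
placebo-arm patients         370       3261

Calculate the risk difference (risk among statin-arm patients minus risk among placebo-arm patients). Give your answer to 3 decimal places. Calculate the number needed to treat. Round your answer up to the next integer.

RD = -0.031; NNT = 32

risk, statin-arm patients = 196/2775 = 0.0706
risk, placebo-arm patients = 370/3631 = 0.1019
risk difference = 0.0706 − 0.1019 = -0.031
absolute risk difference = 0.031270
1 / 0.031270 = 31.980 → round up → 32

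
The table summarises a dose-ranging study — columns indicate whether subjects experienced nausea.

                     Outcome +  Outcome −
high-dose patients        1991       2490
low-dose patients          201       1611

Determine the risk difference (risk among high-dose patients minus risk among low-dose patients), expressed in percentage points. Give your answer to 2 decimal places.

risk, high-dose patients = 1991/4481 = 0.4443
risk, low-dose patients = 201/1812 = 0.1109
risk difference = 0.4443 − 0.1109 = 0.3334 → 33.34 percentage points

RD ≈ 33.34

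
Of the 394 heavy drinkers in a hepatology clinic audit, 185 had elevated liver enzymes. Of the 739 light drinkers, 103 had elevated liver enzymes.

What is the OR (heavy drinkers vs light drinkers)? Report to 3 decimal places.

OR = (185 × 636) / (209 × 103) = 117660/21527 ≈ 5.466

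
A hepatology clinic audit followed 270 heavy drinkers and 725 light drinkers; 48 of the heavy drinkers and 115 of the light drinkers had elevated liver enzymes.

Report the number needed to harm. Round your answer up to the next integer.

NNH ≈ 53

risk, heavy drinkers = 48/270 = 0.177778
risk, light drinkers = 115/725 = 0.158621
absolute risk difference = 0.019157
1 / 0.019157 = 52.200 → round up → 53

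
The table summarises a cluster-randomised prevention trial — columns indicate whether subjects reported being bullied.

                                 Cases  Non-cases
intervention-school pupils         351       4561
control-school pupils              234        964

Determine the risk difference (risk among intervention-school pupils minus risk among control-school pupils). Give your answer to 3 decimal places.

-0.124

risk, intervention-school pupils = 351/4912 = 0.0715
risk, control-school pupils = 234/1198 = 0.1953
risk difference = 0.0715 − 0.1953 = -0.124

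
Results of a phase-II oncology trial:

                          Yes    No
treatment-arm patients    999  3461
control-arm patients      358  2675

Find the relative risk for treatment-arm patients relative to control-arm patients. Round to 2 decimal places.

risk, treatment-arm patients = 999/4460 = 0.2240
risk, control-arm patients = 358/3033 = 0.1180
RR = 0.2240 / 0.1180 = 1.90

RR ≈ 1.90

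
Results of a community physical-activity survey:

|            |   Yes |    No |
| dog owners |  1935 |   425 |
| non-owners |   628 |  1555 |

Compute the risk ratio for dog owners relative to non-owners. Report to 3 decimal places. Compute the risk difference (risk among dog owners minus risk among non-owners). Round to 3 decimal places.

RR = 2.850; RD = 0.532

risk, dog owners = 1935/2360 = 0.8199
risk, non-owners = 628/2183 = 0.2877
RR = 0.8199 / 0.2877 = 2.850
risk difference = 0.8199 − 0.2877 = 0.532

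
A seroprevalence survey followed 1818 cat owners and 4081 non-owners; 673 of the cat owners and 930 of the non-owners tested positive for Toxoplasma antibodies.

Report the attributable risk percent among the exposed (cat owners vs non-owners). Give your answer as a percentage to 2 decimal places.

risk, cat owners = 673/1818 = 0.3702
risk, non-owners = 930/4081 = 0.2279
AR% = (0.3702 − 0.2279) / 0.3702 = 0.3844 → 38.44%

AR%: 38.44%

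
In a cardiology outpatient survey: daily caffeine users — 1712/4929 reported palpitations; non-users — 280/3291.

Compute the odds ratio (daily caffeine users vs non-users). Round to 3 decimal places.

OR = (1712 × 3011) / (3217 × 280) = 5154832/900760 ≈ 5.723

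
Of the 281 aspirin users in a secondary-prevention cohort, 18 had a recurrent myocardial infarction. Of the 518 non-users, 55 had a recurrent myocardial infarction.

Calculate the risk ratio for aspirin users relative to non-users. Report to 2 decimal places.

risk, aspirin users = 18/281 = 0.0641
risk, non-users = 55/518 = 0.1062
RR = 0.0641 / 0.1062 = 0.60

0.60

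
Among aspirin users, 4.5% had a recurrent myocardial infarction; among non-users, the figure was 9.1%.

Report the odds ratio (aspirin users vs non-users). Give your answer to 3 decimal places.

OR: 0.471

odds, aspirin users = 0.04500/0.95500 = 0.04712
odds, non-users = 0.09100/0.90900 = 0.10011
OR = 0.04712 / 0.10011 = 0.471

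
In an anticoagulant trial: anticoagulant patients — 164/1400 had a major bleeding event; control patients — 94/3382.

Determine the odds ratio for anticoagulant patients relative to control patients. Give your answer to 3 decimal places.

4.641

odds, anticoagulant patients = 164/1236 = 0.13269
odds, control patients = 94/3288 = 0.02859
OR = 0.13269 / 0.02859 = 4.641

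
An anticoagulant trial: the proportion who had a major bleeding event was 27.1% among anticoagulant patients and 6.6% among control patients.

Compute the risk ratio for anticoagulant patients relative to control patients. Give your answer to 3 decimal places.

RR = 0.2710 / 0.0660 = 4.106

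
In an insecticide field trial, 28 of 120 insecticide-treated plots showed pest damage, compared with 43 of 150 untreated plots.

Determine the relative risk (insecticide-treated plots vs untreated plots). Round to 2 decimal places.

0.81

risk, insecticide-treated plots = 28/120 = 0.2333
risk, untreated plots = 43/150 = 0.2867
RR = 0.2333 / 0.2867 = 0.81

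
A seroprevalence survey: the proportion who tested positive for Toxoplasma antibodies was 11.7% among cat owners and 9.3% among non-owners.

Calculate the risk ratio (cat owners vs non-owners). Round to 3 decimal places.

RR = 0.1170 / 0.0930 = 1.258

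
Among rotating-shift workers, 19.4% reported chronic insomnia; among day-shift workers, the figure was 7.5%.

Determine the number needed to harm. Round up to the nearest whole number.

absolute risk difference = 0.119000
1 / 0.119000 = 8.403 → round up → 9

9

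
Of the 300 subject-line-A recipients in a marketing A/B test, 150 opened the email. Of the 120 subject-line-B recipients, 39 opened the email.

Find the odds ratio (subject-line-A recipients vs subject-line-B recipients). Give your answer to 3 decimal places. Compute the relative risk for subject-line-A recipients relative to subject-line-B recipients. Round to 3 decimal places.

OR = 2.077; RR = 1.538

OR = (150 × 81) / (150 × 39) = 12150/5850 ≈ 2.077
risk, subject-line-A recipients = 150/300 = 0.5000
risk, subject-line-B recipients = 39/120 = 0.3250
RR = 0.5000 / 0.3250 = 1.538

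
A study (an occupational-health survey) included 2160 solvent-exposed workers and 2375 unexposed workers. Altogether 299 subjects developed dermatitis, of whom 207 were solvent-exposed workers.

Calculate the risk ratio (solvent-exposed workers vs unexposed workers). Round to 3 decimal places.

RR = 2.474

solvent-exposed workers without the outcome: 2160 − 207 = 1953
unexposed workers with the outcome: 299 − 207 = 92
unexposed workers without the outcome: 2375 − 92 = 2283
risk, solvent-exposed workers = 207/2160 = 0.09583
risk, unexposed workers = 92/2375 = 0.03874
RR = 0.09583 / 0.03874 = 2.474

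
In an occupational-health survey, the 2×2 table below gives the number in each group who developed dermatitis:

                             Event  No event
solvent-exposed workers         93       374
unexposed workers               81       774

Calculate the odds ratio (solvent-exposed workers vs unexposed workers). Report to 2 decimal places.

OR = (93 × 774) / (374 × 81) = 71982/30294 ≈ 2.38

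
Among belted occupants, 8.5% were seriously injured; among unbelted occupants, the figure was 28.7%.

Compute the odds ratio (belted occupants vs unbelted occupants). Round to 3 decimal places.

0.231

odds, belted occupants = 0.0850/0.9150 = 0.0929
odds, unbelted occupants = 0.2870/0.7130 = 0.4025
OR = 0.0929 / 0.4025 = 0.231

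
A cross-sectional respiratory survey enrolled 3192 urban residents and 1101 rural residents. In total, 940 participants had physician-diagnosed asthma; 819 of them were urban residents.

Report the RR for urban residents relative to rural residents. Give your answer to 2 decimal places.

2.33

urban residents without the outcome: 3192 − 819 = 2373
rural residents with the outcome: 940 − 819 = 121
rural residents without the outcome: 1101 − 121 = 980
risk, urban residents = 819/3192 = 0.2566
risk, rural residents = 121/1101 = 0.1099
RR = 0.2566 / 0.1099 = 2.33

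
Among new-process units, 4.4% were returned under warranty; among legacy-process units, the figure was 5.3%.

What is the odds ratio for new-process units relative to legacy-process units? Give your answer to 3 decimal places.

0.822

odds, new-process units = 0.04400/0.95600 = 0.04603
odds, legacy-process units = 0.05300/0.94700 = 0.05597
OR = 0.04603 / 0.05597 = 0.822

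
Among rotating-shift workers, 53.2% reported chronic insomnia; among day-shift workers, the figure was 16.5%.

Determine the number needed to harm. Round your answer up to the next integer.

3

absolute risk difference = 0.367000
1 / 0.367000 = 2.725 → round up → 3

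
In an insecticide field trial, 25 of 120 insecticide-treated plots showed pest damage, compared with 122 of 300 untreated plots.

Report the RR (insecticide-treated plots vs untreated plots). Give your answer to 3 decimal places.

0.512

risk, insecticide-treated plots = 25/120 = 0.2083
risk, untreated plots = 122/300 = 0.4067
RR = 0.2083 / 0.4067 = 0.512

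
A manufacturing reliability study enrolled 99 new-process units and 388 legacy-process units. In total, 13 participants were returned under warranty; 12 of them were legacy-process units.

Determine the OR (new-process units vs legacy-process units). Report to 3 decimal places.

OR = 0.320

new-process units with the outcome: 13 − 12 = 1
new-process units without the outcome: 99 − 1 = 98
legacy-process units without the outcome: 388 − 12 = 376
odds, new-process units = 1/98 = 0.01020
odds, legacy-process units = 12/376 = 0.03191
OR = 0.01020 / 0.03191 = 0.320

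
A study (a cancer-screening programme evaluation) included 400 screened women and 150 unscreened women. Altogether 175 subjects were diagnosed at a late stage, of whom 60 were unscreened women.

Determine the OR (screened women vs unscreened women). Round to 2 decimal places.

0.61

screened women with the outcome: 175 − 60 = 115
screened women without the outcome: 400 − 115 = 285
unscreened women without the outcome: 150 − 60 = 90
odds, screened women = 115/285 = 0.4035
odds, unscreened women = 60/90 = 0.6667
OR = 0.4035 / 0.6667 = 0.61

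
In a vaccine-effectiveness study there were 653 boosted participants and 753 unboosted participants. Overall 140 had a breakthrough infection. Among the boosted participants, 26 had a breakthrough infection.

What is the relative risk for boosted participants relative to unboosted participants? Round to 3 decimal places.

boosted participants without the outcome: 653 − 26 = 627
unboosted participants with the outcome: 140 − 26 = 114
unboosted participants without the outcome: 753 − 114 = 639
risk, boosted participants = 26/653 = 0.03982
risk, unboosted participants = 114/753 = 0.15139
RR = 0.03982 / 0.15139 = 0.263

RR: 0.263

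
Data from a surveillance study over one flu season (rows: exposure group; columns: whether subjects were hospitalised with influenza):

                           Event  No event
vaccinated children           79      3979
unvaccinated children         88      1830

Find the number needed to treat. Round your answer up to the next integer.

38

risk, vaccinated children = 79/4058 = 0.019468
risk, unvaccinated children = 88/1918 = 0.045881
absolute risk difference = 0.026413
1 / 0.026413 = 37.860 → round up → 38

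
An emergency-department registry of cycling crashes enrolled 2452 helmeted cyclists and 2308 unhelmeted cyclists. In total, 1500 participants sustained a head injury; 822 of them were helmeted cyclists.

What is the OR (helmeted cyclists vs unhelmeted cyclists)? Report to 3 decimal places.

helmeted cyclists without the outcome: 2452 − 822 = 1630
unhelmeted cyclists with the outcome: 1500 − 822 = 678
unhelmeted cyclists without the outcome: 2308 − 678 = 1630
OR = (822 × 1630) / (1630 × 678) = 1339860/1105140 ≈ 1.212

OR ≈ 1.212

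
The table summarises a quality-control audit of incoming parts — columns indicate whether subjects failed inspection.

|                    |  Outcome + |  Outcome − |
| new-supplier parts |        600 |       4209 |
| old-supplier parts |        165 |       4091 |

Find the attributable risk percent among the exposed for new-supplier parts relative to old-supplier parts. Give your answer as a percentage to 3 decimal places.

AR% = 68.927%

risk, new-supplier parts = 600/4809 = 0.12477
risk, old-supplier parts = 165/4256 = 0.03877
AR% = (0.12477 − 0.03877) / 0.12477 = 0.6893 → 68.927%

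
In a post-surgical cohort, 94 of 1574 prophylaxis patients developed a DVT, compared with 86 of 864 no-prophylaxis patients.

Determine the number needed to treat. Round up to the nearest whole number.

risk, prophylaxis patients = 94/1574 = 0.059720
risk, no-prophylaxis patients = 86/864 = 0.099537
absolute risk difference = 0.039817
1 / 0.039817 = 25.115 → round up → 26

26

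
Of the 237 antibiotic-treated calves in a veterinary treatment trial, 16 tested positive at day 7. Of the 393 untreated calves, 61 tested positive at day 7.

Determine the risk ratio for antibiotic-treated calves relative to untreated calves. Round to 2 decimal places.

RR ≈ 0.43

risk, antibiotic-treated calves = 16/237 = 0.0675
risk, untreated calves = 61/393 = 0.1552
RR = 0.0675 / 0.1552 = 0.43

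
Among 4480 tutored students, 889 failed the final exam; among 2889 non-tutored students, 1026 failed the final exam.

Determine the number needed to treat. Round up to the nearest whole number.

NNT = 7

risk, tutored students = 889/4480 = 0.198437
risk, non-tutored students = 1026/2889 = 0.355140
absolute risk difference = 0.156703
1 / 0.156703 = 6.381 → round up → 7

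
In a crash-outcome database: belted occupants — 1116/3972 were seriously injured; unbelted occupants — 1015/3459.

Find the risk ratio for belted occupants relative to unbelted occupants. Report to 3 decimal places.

risk, belted occupants = 1116/3972 = 0.2810
risk, unbelted occupants = 1015/3459 = 0.2934
RR = 0.2810 / 0.2934 = 0.958

RR ≈ 0.958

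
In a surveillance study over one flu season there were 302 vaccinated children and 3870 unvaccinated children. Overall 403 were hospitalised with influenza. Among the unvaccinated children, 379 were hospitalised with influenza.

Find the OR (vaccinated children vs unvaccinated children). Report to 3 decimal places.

OR = 0.795

vaccinated children with the outcome: 403 − 379 = 24
vaccinated children without the outcome: 302 − 24 = 278
unvaccinated children without the outcome: 3870 − 379 = 3491
odds, vaccinated children = 24/278 = 0.0863
odds, unvaccinated children = 379/3491 = 0.1086
OR = 0.0863 / 0.1086 = 0.795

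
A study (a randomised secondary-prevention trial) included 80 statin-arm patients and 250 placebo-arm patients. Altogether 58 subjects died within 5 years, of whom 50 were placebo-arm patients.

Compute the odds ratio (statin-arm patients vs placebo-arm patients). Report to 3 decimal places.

0.444

statin-arm patients with the outcome: 58 − 50 = 8
statin-arm patients without the outcome: 80 − 8 = 72
placebo-arm patients without the outcome: 250 − 50 = 200
odds, statin-arm patients = 8/72 = 0.1111
odds, placebo-arm patients = 50/200 = 0.2500
OR = 0.1111 / 0.2500 = 0.444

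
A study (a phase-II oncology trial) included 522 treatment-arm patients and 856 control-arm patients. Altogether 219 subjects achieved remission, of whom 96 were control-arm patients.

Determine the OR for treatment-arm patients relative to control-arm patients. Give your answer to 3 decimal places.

treatment-arm patients with the outcome: 219 − 96 = 123
treatment-arm patients without the outcome: 522 − 123 = 399
control-arm patients without the outcome: 856 − 96 = 760
OR = (123 × 760) / (399 × 96) = 93480/38304 ≈ 2.440

2.440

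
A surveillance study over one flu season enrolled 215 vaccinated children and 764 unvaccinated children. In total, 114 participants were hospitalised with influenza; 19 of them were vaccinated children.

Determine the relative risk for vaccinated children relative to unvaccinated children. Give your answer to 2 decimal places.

vaccinated children without the outcome: 215 − 19 = 196
unvaccinated children with the outcome: 114 − 19 = 95
unvaccinated children without the outcome: 764 − 95 = 669
risk, vaccinated children = 19/215 = 0.0884
risk, unvaccinated children = 95/764 = 0.1243
RR = 0.0884 / 0.1243 = 0.71

RR ≈ 0.71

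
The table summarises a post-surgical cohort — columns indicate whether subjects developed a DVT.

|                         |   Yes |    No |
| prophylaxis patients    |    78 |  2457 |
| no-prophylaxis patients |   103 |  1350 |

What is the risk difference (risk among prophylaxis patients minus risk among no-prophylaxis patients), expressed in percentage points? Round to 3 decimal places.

RD: -4.012

risk, prophylaxis patients = 78/2535 = 0.03077
risk, no-prophylaxis patients = 103/1453 = 0.07089
risk difference = 0.03077 − 0.07089 = -0.04012 → -4.012 percentage points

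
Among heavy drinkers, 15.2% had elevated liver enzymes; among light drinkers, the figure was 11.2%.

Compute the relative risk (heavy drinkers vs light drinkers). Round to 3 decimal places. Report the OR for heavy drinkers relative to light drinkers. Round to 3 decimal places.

RR = 0.1520 / 0.1120 = 1.357
odds, heavy drinkers = 0.1520/0.8480 = 0.1792
odds, light drinkers = 0.1120/0.8880 = 0.1261
OR = 0.1792 / 0.1261 = 1.421

RR = 1.357; OR = 1.421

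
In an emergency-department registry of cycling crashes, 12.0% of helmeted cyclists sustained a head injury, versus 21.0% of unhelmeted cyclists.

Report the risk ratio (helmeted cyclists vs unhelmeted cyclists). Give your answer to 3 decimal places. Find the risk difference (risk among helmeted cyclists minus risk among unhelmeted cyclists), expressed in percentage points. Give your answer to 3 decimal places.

RR = 0.1200 / 0.2100 = 0.571
risk difference = 0.1200 − 0.2100 = -0.0900 → -9.000 percentage points

RR = 0.571; RD = -9.000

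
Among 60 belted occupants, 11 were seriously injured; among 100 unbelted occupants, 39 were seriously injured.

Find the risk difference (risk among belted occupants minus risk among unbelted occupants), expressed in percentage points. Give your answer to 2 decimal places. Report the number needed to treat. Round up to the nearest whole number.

RD = -20.67; NNT = 5

risk, belted occupants = 11/60 = 0.1833
risk, unbelted occupants = 39/100 = 0.3900
risk difference = 0.1833 − 0.3900 = -0.2067 → -20.67 percentage points
absolute risk difference = 0.206667
1 / 0.206667 = 4.839 → round up → 5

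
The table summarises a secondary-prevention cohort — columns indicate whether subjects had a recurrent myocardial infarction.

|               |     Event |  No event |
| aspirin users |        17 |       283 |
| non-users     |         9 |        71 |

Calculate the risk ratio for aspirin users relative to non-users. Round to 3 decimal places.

risk, aspirin users = 17/300 = 0.0567
risk, non-users = 9/80 = 0.1125
RR = 0.0567 / 0.1125 = 0.504

RR ≈ 0.504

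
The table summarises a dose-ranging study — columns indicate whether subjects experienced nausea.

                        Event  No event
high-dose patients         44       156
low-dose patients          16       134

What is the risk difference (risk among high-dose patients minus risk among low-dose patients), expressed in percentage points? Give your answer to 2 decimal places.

11.33

risk, high-dose patients = 44/200 = 0.2200
risk, low-dose patients = 16/150 = 0.1067
risk difference = 0.2200 − 0.1067 = 0.1133 → 11.33 percentage points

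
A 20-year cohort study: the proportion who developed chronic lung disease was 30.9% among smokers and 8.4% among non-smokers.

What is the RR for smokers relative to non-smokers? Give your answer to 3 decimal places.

RR = 0.3090 / 0.0840 = 3.679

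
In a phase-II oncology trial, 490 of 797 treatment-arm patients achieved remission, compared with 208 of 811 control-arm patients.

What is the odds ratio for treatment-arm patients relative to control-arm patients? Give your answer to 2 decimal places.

OR = (490 × 603) / (307 × 208) = 295470/63856 ≈ 4.63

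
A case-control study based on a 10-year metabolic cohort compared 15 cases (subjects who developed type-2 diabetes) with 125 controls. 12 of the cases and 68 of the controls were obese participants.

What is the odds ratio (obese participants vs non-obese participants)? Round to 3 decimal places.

OR = (12 × 57) / (68 × 3) = 684/204 ≈ 3.353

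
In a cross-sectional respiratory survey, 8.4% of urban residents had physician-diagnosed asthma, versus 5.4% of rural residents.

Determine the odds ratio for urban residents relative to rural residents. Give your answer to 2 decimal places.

odds, urban residents = 0.0840/0.9160 = 0.0917
odds, rural residents = 0.0540/0.9460 = 0.0571
OR = 0.0917 / 0.0571 = 1.61

1.61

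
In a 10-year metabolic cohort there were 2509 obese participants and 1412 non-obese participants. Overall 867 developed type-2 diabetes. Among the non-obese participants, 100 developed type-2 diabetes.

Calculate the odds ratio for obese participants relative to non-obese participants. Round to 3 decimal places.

OR ≈ 5.777

obese participants with the outcome: 867 − 100 = 767
obese participants without the outcome: 2509 − 767 = 1742
non-obese participants without the outcome: 1412 − 100 = 1312
OR = (767 × 1312) / (1742 × 100) = 1006304/174200 ≈ 5.777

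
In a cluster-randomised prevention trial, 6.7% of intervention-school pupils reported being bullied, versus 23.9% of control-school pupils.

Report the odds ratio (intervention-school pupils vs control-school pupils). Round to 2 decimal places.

odds, intervention-school pupils = 0.0670/0.9330 = 0.0718
odds, control-school pupils = 0.2390/0.7610 = 0.3141
OR = 0.0718 / 0.3141 = 0.23

OR = 0.23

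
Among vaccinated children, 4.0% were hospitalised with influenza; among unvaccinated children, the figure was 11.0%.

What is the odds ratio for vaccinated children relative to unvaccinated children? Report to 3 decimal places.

odds, vaccinated children = 0.04000/0.96000 = 0.04167
odds, unvaccinated children = 0.11000/0.89000 = 0.12360
OR = 0.04167 / 0.12360 = 0.337

0.337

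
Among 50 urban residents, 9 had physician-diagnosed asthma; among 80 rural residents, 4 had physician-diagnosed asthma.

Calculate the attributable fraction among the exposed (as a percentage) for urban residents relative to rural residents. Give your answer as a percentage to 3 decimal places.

risk, urban residents = 9/50 = 0.1800
risk, rural residents = 4/80 = 0.0500
AR% = (0.1800 − 0.0500) / 0.1800 = 0.7222 → 72.222%

72.222%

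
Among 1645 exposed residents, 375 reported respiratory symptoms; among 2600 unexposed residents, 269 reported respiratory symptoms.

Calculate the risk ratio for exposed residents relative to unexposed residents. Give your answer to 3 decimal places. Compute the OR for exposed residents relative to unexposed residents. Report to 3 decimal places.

risk, exposed residents = 375/1645 = 0.2280
risk, unexposed residents = 269/2600 = 0.1035
RR = 0.2280 / 0.1035 = 2.203
OR = (375 × 2331) / (1270 × 269) = 874125/341630 ≈ 2.559

RR = 2.203; OR = 2.559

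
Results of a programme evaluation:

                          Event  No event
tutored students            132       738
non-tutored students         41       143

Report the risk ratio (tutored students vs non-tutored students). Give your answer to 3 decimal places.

0.681

risk, tutored students = 132/870 = 0.1517
risk, non-tutored students = 41/184 = 0.2228
RR = 0.1517 / 0.2228 = 0.681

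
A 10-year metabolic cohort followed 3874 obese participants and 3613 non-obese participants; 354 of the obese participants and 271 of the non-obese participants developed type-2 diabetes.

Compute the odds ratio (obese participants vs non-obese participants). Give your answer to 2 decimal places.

OR = (354 × 3342) / (3520 × 271) = 1183068/953920 ≈ 1.24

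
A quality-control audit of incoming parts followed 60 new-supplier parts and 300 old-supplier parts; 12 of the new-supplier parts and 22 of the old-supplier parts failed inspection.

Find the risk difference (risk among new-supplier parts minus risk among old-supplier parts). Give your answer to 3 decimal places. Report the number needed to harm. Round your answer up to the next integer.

risk, new-supplier parts = 12/60 = 0.2000
risk, old-supplier parts = 22/300 = 0.0733
risk difference = 0.2000 − 0.0733 = 0.127
absolute risk difference = 0.126667
1 / 0.126667 = 7.895 → round up → 8

RD = 0.127; NNH = 8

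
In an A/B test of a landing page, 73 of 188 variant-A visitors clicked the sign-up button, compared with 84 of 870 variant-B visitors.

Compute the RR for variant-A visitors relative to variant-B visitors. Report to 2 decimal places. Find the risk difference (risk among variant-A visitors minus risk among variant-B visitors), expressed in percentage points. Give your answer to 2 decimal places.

risk, variant-A visitors = 73/188 = 0.3883
risk, variant-B visitors = 84/870 = 0.0966
RR = 0.3883 / 0.0966 = 4.02
risk difference = 0.3883 − 0.0966 = 0.2917 → 29.17 percentage points

RR = 4.02; RD = 29.17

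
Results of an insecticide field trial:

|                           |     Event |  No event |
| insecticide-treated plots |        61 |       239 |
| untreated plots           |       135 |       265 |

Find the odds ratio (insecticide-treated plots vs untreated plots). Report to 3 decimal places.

OR = (61 × 265) / (239 × 135) = 16165/32265 ≈ 0.501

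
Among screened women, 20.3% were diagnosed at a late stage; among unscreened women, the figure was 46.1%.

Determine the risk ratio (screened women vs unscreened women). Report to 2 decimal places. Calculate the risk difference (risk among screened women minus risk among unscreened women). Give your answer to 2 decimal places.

RR = 0.2030 / 0.4610 = 0.44
risk difference = 0.2030 − 0.4610 = -0.26

RR = 0.44; RD = -0.26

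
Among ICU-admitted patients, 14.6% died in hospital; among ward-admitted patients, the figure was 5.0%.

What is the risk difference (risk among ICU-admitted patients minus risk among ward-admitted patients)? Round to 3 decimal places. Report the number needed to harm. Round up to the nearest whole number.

RD = 0.096; NNH = 11

risk difference = 0.1460 − 0.0500 = 0.096
absolute risk difference = 0.096000
1 / 0.096000 = 10.417 → round up → 11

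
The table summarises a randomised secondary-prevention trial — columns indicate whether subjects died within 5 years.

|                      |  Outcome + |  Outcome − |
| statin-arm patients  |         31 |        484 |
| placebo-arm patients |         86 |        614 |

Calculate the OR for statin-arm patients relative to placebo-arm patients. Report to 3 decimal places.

odds, statin-arm patients = 31/484 = 0.0640
odds, placebo-arm patients = 86/614 = 0.1401
OR = 0.0640 / 0.1401 = 0.457

OR ≈ 0.457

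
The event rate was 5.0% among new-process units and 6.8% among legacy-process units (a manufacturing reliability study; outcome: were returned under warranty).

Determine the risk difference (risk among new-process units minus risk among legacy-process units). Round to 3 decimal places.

risk difference = 0.0500 − 0.0680 = -0.018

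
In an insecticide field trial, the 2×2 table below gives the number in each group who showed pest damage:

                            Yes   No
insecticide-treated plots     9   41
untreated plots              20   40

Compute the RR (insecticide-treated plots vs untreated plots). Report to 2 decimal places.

risk, insecticide-treated plots = 9/50 = 0.1800
risk, untreated plots = 20/60 = 0.3333
RR = 0.1800 / 0.3333 = 0.54

0.54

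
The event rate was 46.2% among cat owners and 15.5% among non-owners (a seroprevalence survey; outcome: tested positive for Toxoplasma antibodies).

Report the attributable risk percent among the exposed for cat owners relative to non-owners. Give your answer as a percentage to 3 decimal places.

AR% = (0.4620 − 0.1550) / 0.4620 = 0.6645 → 66.450%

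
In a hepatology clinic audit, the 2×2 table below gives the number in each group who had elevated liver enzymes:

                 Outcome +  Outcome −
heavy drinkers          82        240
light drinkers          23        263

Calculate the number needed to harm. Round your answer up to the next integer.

risk, heavy drinkers = 82/322 = 0.254658
risk, light drinkers = 23/286 = 0.080420
absolute risk difference = 0.174239
1 / 0.174239 = 5.739 → round up → 6

NNH: 6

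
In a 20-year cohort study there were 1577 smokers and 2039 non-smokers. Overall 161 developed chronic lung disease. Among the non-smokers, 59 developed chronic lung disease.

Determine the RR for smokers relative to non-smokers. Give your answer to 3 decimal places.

smokers with the outcome: 161 − 59 = 102
smokers without the outcome: 1577 − 102 = 1475
non-smokers without the outcome: 2039 − 59 = 1980
risk, smokers = 102/1577 = 0.06468
risk, non-smokers = 59/2039 = 0.02894
RR = 0.06468 / 0.02894 = 2.235

RR: 2.235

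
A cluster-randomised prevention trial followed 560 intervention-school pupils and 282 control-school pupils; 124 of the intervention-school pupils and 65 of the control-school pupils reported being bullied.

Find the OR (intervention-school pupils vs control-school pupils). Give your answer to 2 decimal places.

OR ≈ 0.95

odds, intervention-school pupils = 124/436 = 0.2844
odds, control-school pupils = 65/217 = 0.2995
OR = 0.2844 / 0.2995 = 0.95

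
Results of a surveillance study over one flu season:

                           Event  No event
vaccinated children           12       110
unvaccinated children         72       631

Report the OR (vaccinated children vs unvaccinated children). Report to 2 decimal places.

OR = (12 × 631) / (110 × 72) = 7572/7920 ≈ 0.96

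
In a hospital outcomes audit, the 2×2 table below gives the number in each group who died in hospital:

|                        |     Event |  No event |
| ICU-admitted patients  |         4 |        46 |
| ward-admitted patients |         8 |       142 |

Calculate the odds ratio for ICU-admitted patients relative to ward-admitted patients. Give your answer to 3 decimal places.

OR = (4 × 142) / (46 × 8) = 568/368 ≈ 1.543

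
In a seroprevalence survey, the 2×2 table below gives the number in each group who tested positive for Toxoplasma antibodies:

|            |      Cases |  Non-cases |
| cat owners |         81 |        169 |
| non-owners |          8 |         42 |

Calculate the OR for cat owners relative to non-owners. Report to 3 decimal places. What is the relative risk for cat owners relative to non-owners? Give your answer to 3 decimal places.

OR = 2.516; RR = 2.025

odds, cat owners = 81/169 = 0.4793
odds, non-owners = 8/42 = 0.1905
OR = 0.4793 / 0.1905 = 2.516
risk, cat owners = 81/250 = 0.3240
risk, non-owners = 8/50 = 0.1600
RR = 0.3240 / 0.1600 = 2.025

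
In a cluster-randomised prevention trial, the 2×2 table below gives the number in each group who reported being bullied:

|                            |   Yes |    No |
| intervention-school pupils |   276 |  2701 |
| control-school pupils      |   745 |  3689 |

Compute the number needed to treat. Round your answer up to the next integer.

risk, intervention-school pupils = 276/2977 = 0.092711
risk, control-school pupils = 745/4434 = 0.168020
absolute risk difference = 0.075309
1 / 0.075309 = 13.279 → round up → 14

NNT = 14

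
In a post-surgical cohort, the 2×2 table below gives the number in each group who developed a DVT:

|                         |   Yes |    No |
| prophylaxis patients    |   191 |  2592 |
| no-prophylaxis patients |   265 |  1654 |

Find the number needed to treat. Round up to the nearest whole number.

NNT ≈ 15

risk, prophylaxis patients = 191/2783 = 0.068631
risk, no-prophylaxis patients = 265/1919 = 0.138093
absolute risk difference = 0.069462
1 / 0.069462 = 14.396 → round up → 15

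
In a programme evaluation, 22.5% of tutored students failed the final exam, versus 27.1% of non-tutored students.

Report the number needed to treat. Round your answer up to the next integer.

22

absolute risk difference = 0.046000
1 / 0.046000 = 21.739 → round up → 22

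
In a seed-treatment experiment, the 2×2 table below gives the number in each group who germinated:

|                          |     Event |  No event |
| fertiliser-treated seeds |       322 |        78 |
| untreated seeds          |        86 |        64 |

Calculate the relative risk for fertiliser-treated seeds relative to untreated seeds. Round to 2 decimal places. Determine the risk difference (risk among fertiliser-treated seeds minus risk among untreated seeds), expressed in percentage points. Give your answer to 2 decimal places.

RR = 1.40; RD = 23.17

risk, fertiliser-treated seeds = 322/400 = 0.8050
risk, untreated seeds = 86/150 = 0.5733
RR = 0.8050 / 0.5733 = 1.40
risk difference = 0.8050 − 0.5733 = 0.2317 → 23.17 percentage points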